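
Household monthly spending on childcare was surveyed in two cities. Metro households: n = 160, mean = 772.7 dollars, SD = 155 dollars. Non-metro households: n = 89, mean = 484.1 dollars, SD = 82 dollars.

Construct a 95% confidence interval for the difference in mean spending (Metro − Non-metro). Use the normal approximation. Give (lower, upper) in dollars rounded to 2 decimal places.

(259.15, 318.05)

SE₁ = s₁/√n₁ = 155/√160 = 12.2538; SE₂ = 82/√89 = 8.6920.
Independent samples, unequal variances: SE_diff = √(SE₁² + SE₂²) = √(150.15561444 + 75.550864) = 15.0235.
z* = 1.960, so margin of error = 1.960 × 15.0235 = 29.4461.
Difference in means = 772.7 − 484.1 = 288.6000.
288.6000 ± 29.4461 → (259.15, 318.05).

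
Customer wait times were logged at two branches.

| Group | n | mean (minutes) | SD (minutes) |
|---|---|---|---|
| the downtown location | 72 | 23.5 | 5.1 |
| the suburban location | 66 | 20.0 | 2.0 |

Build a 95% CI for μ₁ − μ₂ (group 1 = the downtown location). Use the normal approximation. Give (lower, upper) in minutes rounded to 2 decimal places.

(2.23, 4.77)

SE₁ = s₁/√n₁ = 5.1/√72 = 0.6010; SE₂ = 2.0/√66 = 0.2462.
Independent samples, unequal variances: SE_diff = √(SE₁² + SE₂²) = √(0.361201 + 0.06061444) = 0.6495.
z* = 1.960, so margin of error = 1.960 × 0.6495 = 1.2730.
Difference in means = 23.5 − 20.0 = 3.5000.
3.5000 ± 1.2730 → (2.23, 4.77).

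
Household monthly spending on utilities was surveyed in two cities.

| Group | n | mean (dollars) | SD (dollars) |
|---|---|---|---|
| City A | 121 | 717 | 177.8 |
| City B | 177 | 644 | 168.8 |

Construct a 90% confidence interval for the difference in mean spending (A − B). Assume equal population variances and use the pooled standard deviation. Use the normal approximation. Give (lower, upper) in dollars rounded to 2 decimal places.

Pooled variance s_p² = [120·177.8² + 176·168.8²] / (121+177−2) = 29758.0616, so s_p = 172.5053.
SE_diff = s_p·√(1/n₁ + 1/n₂) = 172.5053·√(1/121 + 1/177) = 20.3484.
z* = 1.645; margin = 1.645 × 20.3484 = 33.4731.
Difference = 717 − 644 = 73.0000.
73.0000 ± 33.4731 → (39.53, 106.47).

(39.53, 106.47)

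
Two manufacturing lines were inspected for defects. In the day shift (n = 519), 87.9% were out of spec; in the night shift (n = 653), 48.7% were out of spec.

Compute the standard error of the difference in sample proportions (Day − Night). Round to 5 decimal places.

0.02424

Each SE is √(p̂(1−p̂)/n): √(0.8790·0.1210/519) = 0.01432 and √(0.4870·0.5130/653) = 0.01956.
SE(p̂₁ − p̂₂) = √(SE₁² + SE₂²) = √(0.0002050624 + 0.0003825936) = 0.02424, since the two samples are independent.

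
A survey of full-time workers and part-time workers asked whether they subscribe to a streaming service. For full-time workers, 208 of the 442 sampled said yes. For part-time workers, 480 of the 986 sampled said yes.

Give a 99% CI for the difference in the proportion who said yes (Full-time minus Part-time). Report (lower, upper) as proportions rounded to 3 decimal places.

First, p̂₁ = 208/442 = 0.4706; p̂₂ = 480/986 = 0.4868.
The two standard errors are √(0.4706×0.5294/442) = 0.02374 and √(0.4868×0.5132/986) = 0.01592.
Because the samples are independent, SE_diff = √(0.02374² + 0.01592²) = 0.02858.
Using z* = 2.576 for 99%, ME = 2.576 × 0.02858 = 0.07362.
p̂₁ − p̂₂ = -0.0162; interval -0.0162 ± 0.07362 gives (-0.090, 0.057).

(-0.090, 0.057)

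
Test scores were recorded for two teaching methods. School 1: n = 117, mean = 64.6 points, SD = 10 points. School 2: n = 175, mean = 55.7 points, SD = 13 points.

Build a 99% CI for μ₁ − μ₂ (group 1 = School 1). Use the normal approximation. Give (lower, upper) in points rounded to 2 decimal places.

(5.42, 12.38)

SE₁ = s₁/√n₁ = 10/√117 = 0.9245; SE₂ = 13/√175 = 0.9827.
Independent samples, unequal variances: SE_diff = √(SE₁² + SE₂²) = √(0.85470025 + 0.96569929) = 1.3492.
z* = 2.576, so margin of error = 2.576 × 1.3492 = 3.4755.
Difference in means = 64.6 − 55.7 = 8.9000.
8.9000 ± 3.4755 → (5.42, 12.38).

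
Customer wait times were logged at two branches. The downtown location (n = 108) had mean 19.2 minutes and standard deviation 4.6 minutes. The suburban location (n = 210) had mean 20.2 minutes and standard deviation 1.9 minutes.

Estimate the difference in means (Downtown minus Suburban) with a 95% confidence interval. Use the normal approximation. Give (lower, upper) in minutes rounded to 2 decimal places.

(-1.90, -0.10)

SE₁ = s₁/√n₁ = 4.6/√108 = 0.4426; SE₂ = 1.9/√210 = 0.1311.
Independent samples, unequal variances: SE_diff = √(SE₁² + SE₂²) = √(0.19589476 + 0.01718721) = 0.4616.
z* = 1.960, so margin of error = 1.960 × 0.4616 = 0.9047.
Difference in means = 19.2 − 20.2 = -1.0000.
-1.0000 ± 0.9047 → (-1.90, -0.10).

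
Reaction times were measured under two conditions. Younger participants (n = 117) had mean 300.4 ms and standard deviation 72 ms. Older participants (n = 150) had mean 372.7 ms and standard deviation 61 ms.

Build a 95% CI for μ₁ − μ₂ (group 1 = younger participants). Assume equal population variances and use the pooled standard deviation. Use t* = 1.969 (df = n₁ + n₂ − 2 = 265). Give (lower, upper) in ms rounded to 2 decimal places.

Pooled variance s_p² = [116·72² + 149·61²] / (117+150−2) = 4361.4075, so s_p = 66.0410.
SE_diff = s_p·√(1/n₁ + 1/n₂) = 66.0410·√(1/117 + 1/150) = 8.1457.
t* = 1.969; margin = 1.969 × 8.1457 = 16.0389.
Difference = 300.4 − 372.7 = -72.3000.
-72.3000 ± 16.0389 → (-88.34, -56.26).

(-88.34, -56.26)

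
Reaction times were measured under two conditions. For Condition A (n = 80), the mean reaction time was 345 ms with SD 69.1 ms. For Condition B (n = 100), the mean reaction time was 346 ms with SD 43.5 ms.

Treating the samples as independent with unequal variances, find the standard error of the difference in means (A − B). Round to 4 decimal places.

SE₁ = s₁/√n₁ = 69.1/√80 = 7.7256; SE₂ = 43.5/√100 = 4.3500.
Independent samples, unequal variances: SE_diff = √(SE₁² + SE₂²) = √(59.68489536 + 18.9225) = 8.8661.

8.8661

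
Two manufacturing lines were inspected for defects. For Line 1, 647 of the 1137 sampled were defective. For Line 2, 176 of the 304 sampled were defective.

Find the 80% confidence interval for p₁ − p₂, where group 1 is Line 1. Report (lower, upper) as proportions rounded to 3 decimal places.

(-0.051, 0.031)

First, p̂₁ = 647/1137 = 0.5690; p̂₂ = 176/304 = 0.5789.
The two standard errors are √(0.5690×0.4310/1137) = 0.01469 and √(0.5789×0.4211/304) = 0.02832.
Because the samples are independent, SE_diff = √(0.01469² + 0.02832²) = 0.03190.
Using z* = 1.282 for 80%, ME = 1.282 × 0.03190 = 0.04090.
p̂₁ − p̂₂ = -0.0099; interval -0.0099 ± 0.04090 gives (-0.051, 0.031).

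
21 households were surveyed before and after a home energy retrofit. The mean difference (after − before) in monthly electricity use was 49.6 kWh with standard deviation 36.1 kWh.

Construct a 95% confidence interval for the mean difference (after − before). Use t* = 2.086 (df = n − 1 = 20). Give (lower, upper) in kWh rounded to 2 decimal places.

(33.17, 66.03)

Paired design: SE = s_d/√n = 36.1/√21 = 7.8777.
t* = 2.086; margin of error = 2.086 × 7.8777 = 16.4329.
49.6 ± 16.4329 → (33.17, 66.03).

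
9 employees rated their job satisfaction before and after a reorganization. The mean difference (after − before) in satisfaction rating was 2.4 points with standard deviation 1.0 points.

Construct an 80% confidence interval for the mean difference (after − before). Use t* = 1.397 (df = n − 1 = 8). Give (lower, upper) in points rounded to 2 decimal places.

(1.93, 2.87)

Paired design: SE = s_d/√n = 1.0/√9 = 0.3333.
t* = 1.397; margin of error = 1.397 × 0.3333 = 0.4656.
2.4 ± 0.4656 → (1.93, 2.87).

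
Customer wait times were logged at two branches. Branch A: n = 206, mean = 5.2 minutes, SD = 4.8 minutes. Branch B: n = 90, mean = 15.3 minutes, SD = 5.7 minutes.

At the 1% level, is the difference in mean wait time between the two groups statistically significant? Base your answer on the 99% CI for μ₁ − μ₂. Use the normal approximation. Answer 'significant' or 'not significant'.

SE₁ = s₁/√n₁ = 4.8/√206 = 0.3344; SE₂ = 5.7/√90 = 0.6008.
Independent samples, unequal variances: SE_diff = √(SE₁² + SE₂²) = √(0.11182336 + 0.36096064) = 0.6876.
z* = 2.576, so margin of error = 2.576 × 0.6876 = 1.7713.
Difference in means = 5.2 − 15.3 = -10.1000.
-10.1000 ± 1.7713 → (-11.8713, -8.3287).
The interval (-11.8713, -8.3287) does not contain 0, so the difference is significant.

significant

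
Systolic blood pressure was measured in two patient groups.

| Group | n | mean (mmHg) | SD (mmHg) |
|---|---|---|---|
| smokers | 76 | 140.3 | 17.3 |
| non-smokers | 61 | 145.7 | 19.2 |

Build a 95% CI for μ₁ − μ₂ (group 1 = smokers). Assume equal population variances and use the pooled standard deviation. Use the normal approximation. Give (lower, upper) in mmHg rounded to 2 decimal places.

(-11.52, 0.72)

s_p = √[((n₁−1)s₁² + (n₂−1)s₂²)/(n₁+n₂−2)] = √[(75·17.3² + 60·19.2²)/135] = 18.1690.
SE = 18.1690·√(1/76 + 1/61) = 3.1233.
With z* = 1.960, margin = 1.960 × 3.1233 = 6.1217.
x̄₁ − x̄₂ = 140.3 − 145.7 = -5.4000; interval -5.4000 ± 6.1217 = (-11.52, 0.72).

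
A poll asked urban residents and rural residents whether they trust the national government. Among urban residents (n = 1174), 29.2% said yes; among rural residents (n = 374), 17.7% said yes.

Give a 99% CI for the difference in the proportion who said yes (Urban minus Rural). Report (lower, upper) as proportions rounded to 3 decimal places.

SE₁ = √(p̂₁(1−p̂₁)/n₁) = √(0.2920·0.7080/1174) = 0.01327; SE₂ = √(0.1770·0.8230/374) = 0.01974.
Independent samples: SE of the difference = √(SE₁² + SE₂²) = √(0.0001760929 + 0.0003896676) = 0.02379.
z* for 99% confidence is 2.576, so the margin of error is 2.576 × 0.02379 = 0.06128.
Point estimate p̂₁ − p̂₂ = 0.2920 − 0.1770 = 0.1150.
0.1150 ± 0.06128 → (0.054, 0.176).

(0.054, 0.176)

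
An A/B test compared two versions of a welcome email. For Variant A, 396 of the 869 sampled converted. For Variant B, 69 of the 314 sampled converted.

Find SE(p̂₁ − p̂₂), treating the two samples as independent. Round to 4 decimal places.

First, p̂₁ = 396/869 = 0.4557; p̂₂ = 69/314 = 0.2197.
The two standard errors are √(0.4557×0.5443/869) = 0.01689 and √(0.2197×0.7803/314) = 0.02337.
Because the samples are independent, SE_diff = √(0.01689² + 0.02337²) = 0.02883.

0.0288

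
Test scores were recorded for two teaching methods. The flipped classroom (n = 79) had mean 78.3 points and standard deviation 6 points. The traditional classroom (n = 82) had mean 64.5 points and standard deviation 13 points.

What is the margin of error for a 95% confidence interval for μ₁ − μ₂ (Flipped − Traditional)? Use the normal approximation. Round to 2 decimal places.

Per-group SEs: s₁/√n₁ = 6/√79 = 0.6751, s₂/√n₂ = 13/√82 = 1.4356.
Unpooled SE of the difference: √(0.45576001 + 2.06094736) = 1.5864.
Margin of error = z* · SE = 1.960 × 1.5864 = 3.1093.

3.11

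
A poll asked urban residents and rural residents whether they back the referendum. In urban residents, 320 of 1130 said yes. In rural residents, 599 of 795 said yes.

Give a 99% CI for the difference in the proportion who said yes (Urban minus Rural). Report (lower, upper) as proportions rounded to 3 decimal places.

(-0.523, -0.418)

First, p̂₁ = 320/1130 = 0.2832; p̂₂ = 599/795 = 0.7535.
The two standard errors are √(0.2832×0.7168/1130) = 0.01340 and √(0.7535×0.2465/795) = 0.01529.
Because the samples are independent, SE_diff = √(0.01340² + 0.01529²) = 0.02033.
Using z* = 2.576 for 99%, ME = 2.576 × 0.02033 = 0.05237.
p̂₁ − p̂₂ = -0.4703; interval -0.4703 ± 0.05237 gives (-0.523, -0.418).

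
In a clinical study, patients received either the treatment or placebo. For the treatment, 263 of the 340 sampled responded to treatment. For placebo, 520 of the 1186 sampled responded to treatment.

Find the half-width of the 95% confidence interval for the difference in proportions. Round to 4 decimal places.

p̂₁ = 263/340 = 0.7735 and p̂₂ = 520/1186 = 0.4384.
SE₁ = √(p̂₁(1−p̂₁)/n₁) = √(0.7735·0.2265/340) = 0.02270; SE₂ = √(0.4384·0.5616/1186) = 0.01441.
Independent samples: SE of the difference = √(SE₁² + SE₂²) = √(0.00051529 + 0.0002076481) = 0.02689.
z* for 95% confidence is 1.960, so the margin of error is 1.960 × 0.02689 = 0.05270.

0.0527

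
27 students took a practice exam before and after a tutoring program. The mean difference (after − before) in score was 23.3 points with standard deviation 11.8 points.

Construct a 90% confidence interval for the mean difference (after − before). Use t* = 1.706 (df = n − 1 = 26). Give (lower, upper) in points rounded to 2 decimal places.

(19.43, 27.17)

This is a matched-pairs design, so SE = s_d/√n = 11.8/√27 = 2.2709.
Margin = 1.706 × 2.2709 = 3.8742; the interval is 23.3 ± 3.8742 = (19.43, 27.17).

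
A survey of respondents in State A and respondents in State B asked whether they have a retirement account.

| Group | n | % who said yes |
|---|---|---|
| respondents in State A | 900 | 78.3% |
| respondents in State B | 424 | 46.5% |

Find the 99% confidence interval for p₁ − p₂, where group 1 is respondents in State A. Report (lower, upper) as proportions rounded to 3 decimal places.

(0.246, 0.390)

Each SE is √(p̂(1−p̂)/n): √(0.7830·0.2170/900) = 0.01374 and √(0.4650·0.5350/424) = 0.02422.
SE(p̂₁ − p̂₂) = √(SE₁² + SE₂²) = √(0.0001887876 + 0.0005866084) = 0.02785, since the two samples are independent.
At 99% confidence z* = 2.576; margin = 2.576 × 0.02785 = 0.07174.
The difference is 0.7830 − 0.4650 = 0.3180, so the interval is 0.3180 ± 0.07174 = (0.246, 0.390).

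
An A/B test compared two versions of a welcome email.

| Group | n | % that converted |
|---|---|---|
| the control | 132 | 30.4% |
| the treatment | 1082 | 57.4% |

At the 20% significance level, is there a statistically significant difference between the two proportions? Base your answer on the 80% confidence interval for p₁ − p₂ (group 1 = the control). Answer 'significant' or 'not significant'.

significant

The two standard errors are √(0.3040×0.6960/132) = 0.04004 and √(0.5740×0.4260/1082) = 0.01503.
Because the samples are independent, SE_diff = √(0.04004² + 0.01503²) = 0.04277.
Using z* = 1.282 for 80%, ME = 1.282 × 0.04277 = 0.05483.
p̂₁ − p̂₂ = -0.2700; interval -0.2700 ± 0.05483 gives (-0.32483, -0.21517).
The interval (-0.32483, -0.21517) does not contain 0, so the difference is significant.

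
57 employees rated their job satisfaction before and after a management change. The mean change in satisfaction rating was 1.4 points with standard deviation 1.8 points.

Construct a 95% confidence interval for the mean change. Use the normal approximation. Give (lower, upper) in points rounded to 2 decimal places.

This is a matched-pairs design, so SE = s_d/√n = 1.8/√57 = 0.2384.
Margin = 1.960 × 0.2384 = 0.4673; the interval is 1.4 ± 0.4673 = (0.93, 1.87).

(0.93, 1.87)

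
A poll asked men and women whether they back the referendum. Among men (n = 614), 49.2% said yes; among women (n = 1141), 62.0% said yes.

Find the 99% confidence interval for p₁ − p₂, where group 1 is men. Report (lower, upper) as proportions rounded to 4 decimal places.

(-0.1918, -0.0642)

The two standard errors are √(0.4920×0.5080/614) = 0.02018 and √(0.6200×0.3800/1141) = 0.01437.
Because the samples are independent, SE_diff = √(0.02018² + 0.01437²) = 0.02477.
Using z* = 2.576 for 99%, ME = 2.576 × 0.02477 = 0.06381.
p̂₁ − p̂₂ = -0.1280; interval -0.1280 ± 0.06381 gives (-0.1918, -0.0642).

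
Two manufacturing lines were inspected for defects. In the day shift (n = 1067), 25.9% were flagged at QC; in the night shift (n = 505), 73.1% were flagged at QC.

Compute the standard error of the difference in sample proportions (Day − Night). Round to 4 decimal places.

0.0239

Each SE is √(p̂(1−p̂)/n): √(0.2590·0.7410/1067) = 0.01341 and √(0.7310·0.2690/505) = 0.01973.
SE(p̂₁ − p̂₂) = √(SE₁² + SE₂²) = √(0.0001798281 + 0.0003892729) = 0.02386, since the two samples are independent.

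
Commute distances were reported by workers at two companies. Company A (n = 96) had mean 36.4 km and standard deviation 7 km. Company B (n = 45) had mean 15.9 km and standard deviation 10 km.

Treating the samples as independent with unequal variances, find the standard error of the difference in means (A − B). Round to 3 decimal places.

1.653

Per-group SEs: s₁/√n₁ = 7/√96 = 0.7144, s₂/√n₂ = 10/√45 = 1.4907.
Unpooled SE of the difference: √(0.51036736 + 2.22218649) = 1.6530.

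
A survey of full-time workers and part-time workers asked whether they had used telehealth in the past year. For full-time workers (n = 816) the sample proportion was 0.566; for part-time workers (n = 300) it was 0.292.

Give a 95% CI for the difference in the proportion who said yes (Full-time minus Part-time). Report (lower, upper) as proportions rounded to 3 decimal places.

(0.212, 0.336)

Each SE is √(p̂(1−p̂)/n): √(0.5660·0.4340/816) = 0.01735 and √(0.2920·0.7080/300) = 0.02625.
SE(p̂₁ − p̂₂) = √(SE₁² + SE₂²) = √(0.0003010225 + 0.0006890625) = 0.03147, since the two samples are independent.
At 95% confidence z* = 1.960; margin = 1.960 × 0.03147 = 0.06168.
The difference is 0.5660 − 0.2920 = 0.2740, so the interval is 0.2740 ± 0.06168 = (0.212, 0.336).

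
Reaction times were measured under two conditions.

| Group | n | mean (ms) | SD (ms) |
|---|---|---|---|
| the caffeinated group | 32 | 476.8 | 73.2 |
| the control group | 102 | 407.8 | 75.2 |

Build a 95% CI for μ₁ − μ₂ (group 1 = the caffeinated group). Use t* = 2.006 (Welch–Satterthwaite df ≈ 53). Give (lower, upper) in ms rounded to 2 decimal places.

Standard errors of each mean: 73.2/√32 = 12.9401 and 75.2/√102 = 7.4459.
SE(x̄₁ − x̄₂) = √(12.9401² + 7.4459²) = 14.9294 for independent samples with unequal variances.
With t* = 2.006, the margin is 2.006 × 14.9294 = 29.9484.
x̄₁ − x̄₂ = 476.8 − 407.8 = 69.0000; the interval is 69.0000 ± 29.9484 = (39.05, 98.95).

(39.05, 98.95)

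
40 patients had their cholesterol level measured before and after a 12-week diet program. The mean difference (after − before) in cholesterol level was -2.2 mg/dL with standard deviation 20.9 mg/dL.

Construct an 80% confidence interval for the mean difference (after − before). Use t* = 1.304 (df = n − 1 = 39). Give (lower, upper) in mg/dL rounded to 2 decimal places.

(-6.51, 2.11)

Paired design: SE = s_d/√n = 20.9/√40 = 3.3046.
t* = 1.304; margin of error = 1.304 × 3.3046 = 4.3092.
-2.2 ± 4.3092 → (-6.51, 2.11).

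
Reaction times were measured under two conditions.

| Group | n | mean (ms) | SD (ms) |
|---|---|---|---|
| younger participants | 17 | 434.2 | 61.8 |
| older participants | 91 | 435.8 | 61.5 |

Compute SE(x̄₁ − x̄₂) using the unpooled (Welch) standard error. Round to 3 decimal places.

SE₁ = s₁/√n₁ = 61.8/√17 = 14.9887; SE₂ = 61.5/√91 = 6.4470.
Independent samples, unequal variances: SE_diff = √(SE₁² + SE₂²) = √(224.66112769 + 41.563809) = 16.3164.

16.316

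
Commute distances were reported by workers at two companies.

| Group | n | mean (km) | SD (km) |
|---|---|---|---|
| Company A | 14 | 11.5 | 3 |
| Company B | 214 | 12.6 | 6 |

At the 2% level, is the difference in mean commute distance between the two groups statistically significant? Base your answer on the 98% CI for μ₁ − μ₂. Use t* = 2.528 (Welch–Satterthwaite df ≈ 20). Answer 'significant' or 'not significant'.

not significant

Per-group SEs: s₁/√n₁ = 3/√14 = 0.8018, s₂/√n₂ = 6/√214 = 0.4102.
Unpooled SE of the difference: √(0.64288324 + 0.16826404) = 0.9006.
Margin of error = t* · SE = 2.528 × 0.9006 = 2.2767.
x̄₁ − x̄₂ = 11.5 − 12.6 = -1.1000.
CI: -1.1000 ± 2.2767 = (-3.3767, 1.1767).
The interval (-3.3767, 1.1767) contains 0, so the difference is not significant.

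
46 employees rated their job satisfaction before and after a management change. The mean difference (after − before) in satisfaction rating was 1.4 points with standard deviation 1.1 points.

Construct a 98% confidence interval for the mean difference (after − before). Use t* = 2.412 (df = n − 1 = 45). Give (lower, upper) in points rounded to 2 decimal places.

Paired design: SE = s_d/√n = 1.1/√46 = 0.1622.
t* = 2.412; margin of error = 2.412 × 0.1622 = 0.3912.
1.4 ± 0.3912 → (1.01, 1.79).

(1.01, 1.79)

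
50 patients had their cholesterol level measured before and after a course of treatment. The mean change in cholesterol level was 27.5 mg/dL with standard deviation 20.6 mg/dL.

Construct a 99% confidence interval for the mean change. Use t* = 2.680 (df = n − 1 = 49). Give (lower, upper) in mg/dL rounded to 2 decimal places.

This is a matched-pairs design, so SE = s_d/√n = 20.6/√50 = 2.9133.
Margin = 2.680 × 2.9133 = 7.8076; the interval is 27.5 ± 7.8076 = (19.69, 35.31).

(19.69, 35.31)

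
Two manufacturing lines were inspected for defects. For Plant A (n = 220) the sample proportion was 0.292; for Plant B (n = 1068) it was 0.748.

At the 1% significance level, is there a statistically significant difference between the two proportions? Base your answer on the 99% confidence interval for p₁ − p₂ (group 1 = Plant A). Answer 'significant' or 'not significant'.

SE₁ = √(p̂₁(1−p̂₁)/n₁) = √(0.2920·0.7080/220) = 0.03065; SE₂ = √(0.7480·0.2520/1068) = 0.01329.
Independent samples: SE of the difference = √(SE₁² + SE₂²) = √(0.0009394225 + 0.0001766241) = 0.03341.
z* for 99% confidence is 2.576, so the margin of error is 2.576 × 0.03341 = 0.08606.
Point estimate p̂₁ − p̂₂ = 0.2920 − 0.7480 = -0.4560.
-0.4560 ± 0.08606 → (-0.54206, -0.36994).
The interval (-0.54206, -0.36994) does not contain 0, so the difference is significant.

significant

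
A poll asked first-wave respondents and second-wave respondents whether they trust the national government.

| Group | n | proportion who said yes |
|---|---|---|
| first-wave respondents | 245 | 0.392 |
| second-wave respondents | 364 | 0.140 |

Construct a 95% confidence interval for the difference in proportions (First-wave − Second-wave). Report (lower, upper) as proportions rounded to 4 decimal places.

The two standard errors are √(0.3920×0.6080/245) = 0.03119 and √(0.1400×0.8600/364) = 0.01819.
Because the samples are independent, SE_diff = √(0.03119² + 0.01819²) = 0.03611.
Using z* = 1.960 for 95%, ME = 1.960 × 0.03611 = 0.07078.
p̂₁ − p̂₂ = 0.2520; interval 0.2520 ± 0.07078 gives (0.1812, 0.3228).

(0.1812, 0.3228)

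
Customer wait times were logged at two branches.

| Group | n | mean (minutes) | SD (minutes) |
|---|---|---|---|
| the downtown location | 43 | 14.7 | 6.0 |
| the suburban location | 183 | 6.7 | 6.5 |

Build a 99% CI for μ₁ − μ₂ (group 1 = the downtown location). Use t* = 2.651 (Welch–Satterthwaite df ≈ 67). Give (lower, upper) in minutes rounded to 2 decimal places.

(5.26, 10.74)

Per-group SEs: s₁/√n₁ = 6.0/√43 = 0.9150, s₂/√n₂ = 6.5/√183 = 0.4805.
Unpooled SE of the difference: √(0.837225 + 0.23088025) = 1.0335.
Margin of error = t* · SE = 2.651 × 1.0335 = 2.7398.
x̄₁ − x̄₂ = 14.7 − 6.7 = 8.0000.
CI: 8.0000 ± 2.7398 = (5.26, 10.74).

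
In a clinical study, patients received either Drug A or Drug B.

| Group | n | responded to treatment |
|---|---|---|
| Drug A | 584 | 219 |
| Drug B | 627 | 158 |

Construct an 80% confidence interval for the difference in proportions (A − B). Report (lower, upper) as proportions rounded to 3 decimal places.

(0.089, 0.157)

p̂₁ = 219/584 = 0.3750 and p̂₂ = 158/627 = 0.2520.
SE₁ = √(p̂₁(1−p̂₁)/n₁) = √(0.3750·0.6250/584) = 0.02003; SE₂ = √(0.2520·0.7480/627) = 0.01734.
Independent samples: SE of the difference = √(SE₁² + SE₂²) = √(0.0004012009 + 0.0003006756) = 0.02649.
z* for 80% confidence is 1.282, so the margin of error is 1.282 × 0.02649 = 0.03396.
Point estimate p̂₁ − p̂₂ = 0.3750 − 0.2520 = 0.1230.
0.1230 ± 0.03396 → (0.089, 0.157).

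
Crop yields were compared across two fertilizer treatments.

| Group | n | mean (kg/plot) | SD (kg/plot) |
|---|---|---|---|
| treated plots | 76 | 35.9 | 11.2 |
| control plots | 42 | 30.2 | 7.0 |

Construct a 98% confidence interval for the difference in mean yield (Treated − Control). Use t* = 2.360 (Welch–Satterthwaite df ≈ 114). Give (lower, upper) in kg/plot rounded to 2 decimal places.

(1.74, 9.66)

SE₁ = s₁/√n₁ = 11.2/√76 = 1.2847; SE₂ = 7.0/√42 = 1.0801.
Independent samples, unequal variances: SE_diff = √(SE₁² + SE₂²) = √(1.65045409 + 1.16661601) = 1.6784.
t* = 2.360, so margin of error = 2.360 × 1.6784 = 3.9610.
Difference in means = 35.9 − 30.2 = 5.7000.
5.7000 ± 3.9610 → (1.74, 9.66).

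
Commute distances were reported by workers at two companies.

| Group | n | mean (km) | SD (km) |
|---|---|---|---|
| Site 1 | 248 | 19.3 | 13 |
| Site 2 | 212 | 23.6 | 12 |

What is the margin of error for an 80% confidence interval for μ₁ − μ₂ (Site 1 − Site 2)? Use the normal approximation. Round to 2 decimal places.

1.50

Per-group SEs: s₁/√n₁ = 13/√248 = 0.8255, s₂/√n₂ = 12/√212 = 0.8242.
Unpooled SE of the difference: √(0.68145025 + 0.67930564) = 1.1665.
Margin of error = z* · SE = 1.282 × 1.1665 = 1.4955.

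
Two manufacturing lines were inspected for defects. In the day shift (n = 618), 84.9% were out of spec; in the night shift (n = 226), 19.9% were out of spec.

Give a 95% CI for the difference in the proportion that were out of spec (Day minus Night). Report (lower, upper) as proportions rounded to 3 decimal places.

(0.591, 0.709)

Each SE is √(p̂(1−p̂)/n): √(0.8490·0.1510/618) = 0.01440 and √(0.1990·0.8010/226) = 0.02656.
SE(p̂₁ − p̂₂) = √(SE₁² + SE₂²) = √(0.00020736 + 0.0007054336) = 0.03021, since the two samples are independent.
At 95% confidence z* = 1.960; margin = 1.960 × 0.03021 = 0.05921.
The difference is 0.8490 − 0.1990 = 0.6500, so the interval is 0.6500 ± 0.05921 = (0.591, 0.709).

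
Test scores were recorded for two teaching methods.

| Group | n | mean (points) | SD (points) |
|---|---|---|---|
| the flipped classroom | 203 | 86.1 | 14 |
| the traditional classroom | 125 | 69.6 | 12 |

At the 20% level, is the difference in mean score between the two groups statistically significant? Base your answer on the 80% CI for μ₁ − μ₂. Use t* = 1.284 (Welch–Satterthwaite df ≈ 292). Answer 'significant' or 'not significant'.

significant

Standard errors of each mean: 14/√203 = 0.9826 and 12/√125 = 1.0733.
SE(x̄₁ − x̄₂) = √(0.9826² + 1.0733²) = 1.4552 for independent samples with unequal variances.
With t* = 1.284, the margin is 1.284 × 1.4552 = 1.8685.
x̄₁ − x̄₂ = 86.1 − 69.6 = 16.5000; the interval is 16.5000 ± 1.8685 = (14.6315, 18.3685).
The interval (14.6315, 18.3685) does not contain 0, so the difference is significant.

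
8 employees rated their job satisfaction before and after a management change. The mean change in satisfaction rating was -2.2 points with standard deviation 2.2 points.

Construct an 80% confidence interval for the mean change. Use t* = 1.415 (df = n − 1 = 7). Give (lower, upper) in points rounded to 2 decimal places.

(-3.30, -1.10)

This is a matched-pairs design, so SE = s_d/√n = 2.2/√8 = 0.7778.
Margin = 1.415 × 0.7778 = 1.1006; the interval is -2.2 ± 1.1006 = (-3.30, -1.10).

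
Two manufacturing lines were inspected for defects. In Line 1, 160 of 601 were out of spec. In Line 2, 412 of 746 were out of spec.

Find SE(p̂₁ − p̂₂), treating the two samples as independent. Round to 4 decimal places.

Sample proportions: 160/601 = 0.2662, 412/746 = 0.5523.
Each SE is √(p̂(1−p̂)/n): √(0.2662·0.7338/601) = 0.01803 and √(0.5523·0.4477/746) = 0.01821.
SE(p̂₁ − p̂₂) = √(SE₁² + SE₂²) = √(0.0003250809 + 0.0003316041) = 0.02563, since the two samples are independent.

0.0256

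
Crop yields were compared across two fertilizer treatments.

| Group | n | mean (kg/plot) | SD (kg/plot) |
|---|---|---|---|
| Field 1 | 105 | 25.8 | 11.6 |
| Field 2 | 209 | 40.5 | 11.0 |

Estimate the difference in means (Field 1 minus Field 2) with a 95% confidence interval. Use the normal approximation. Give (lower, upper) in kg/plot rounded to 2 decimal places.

Per-group SEs: s₁/√n₁ = 11.6/√105 = 1.1320, s₂/√n₂ = 11.0/√209 = 0.7609.
Unpooled SE of the difference: √(1.281424 + 0.57896881) = 1.3640.
Margin of error = z* · SE = 1.960 × 1.3640 = 2.6734.
x̄₁ − x̄₂ = 25.8 − 40.5 = -14.7000.
CI: -14.7000 ± 2.6734 = (-17.37, -12.03).

(-17.37, -12.03)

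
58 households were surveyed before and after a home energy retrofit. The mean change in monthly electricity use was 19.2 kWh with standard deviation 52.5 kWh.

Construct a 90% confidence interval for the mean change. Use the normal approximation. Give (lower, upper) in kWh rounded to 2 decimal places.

(7.86, 30.54)

Paired design: SE = s_d/√n = 52.5/√58 = 6.8936.
z* = 1.645; margin of error = 1.645 × 6.8936 = 11.3400.
19.2 ± 11.3400 → (7.86, 30.54).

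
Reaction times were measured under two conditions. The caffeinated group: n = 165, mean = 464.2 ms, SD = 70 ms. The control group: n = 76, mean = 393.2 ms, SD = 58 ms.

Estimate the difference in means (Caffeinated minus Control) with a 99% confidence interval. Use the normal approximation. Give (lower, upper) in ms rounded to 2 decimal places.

Per-group SEs: s₁/√n₁ = 70/√165 = 5.4495, s₂/√n₂ = 58/√76 = 6.6531.
Unpooled SE of the difference: √(29.69705025 + 44.26373961) = 8.6000.
Margin of error = z* · SE = 2.576 × 8.6000 = 22.1536.
x̄₁ − x̄₂ = 464.2 − 393.2 = 71.0000.
CI: 71.0000 ± 22.1536 = (48.85, 93.15).

(48.85, 93.15)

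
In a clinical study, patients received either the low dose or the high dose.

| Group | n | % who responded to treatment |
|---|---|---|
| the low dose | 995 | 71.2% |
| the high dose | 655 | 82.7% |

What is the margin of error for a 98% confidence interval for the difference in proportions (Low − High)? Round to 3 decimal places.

SE₁ = √(p̂₁(1−p̂₁)/n₁) = √(0.7120·0.2880/995) = 0.01436; SE₂ = √(0.8270·0.1730/655) = 0.01478.
Independent samples: SE of the difference = √(SE₁² + SE₂²) = √(0.0002062096 + 0.0002184484) = 0.02061.
z* for 98% confidence is 2.326, so the margin of error is 2.326 × 0.02061 = 0.04794.

0.048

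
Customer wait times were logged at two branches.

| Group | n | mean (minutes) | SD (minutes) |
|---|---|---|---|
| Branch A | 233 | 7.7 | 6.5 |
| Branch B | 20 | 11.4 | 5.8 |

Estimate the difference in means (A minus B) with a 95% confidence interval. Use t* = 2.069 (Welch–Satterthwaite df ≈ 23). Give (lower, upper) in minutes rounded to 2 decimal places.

(-6.52, -0.88)

Per-group SEs: s₁/√n₁ = 6.5/√233 = 0.4258, s₂/√n₂ = 5.8/√20 = 1.2969.
Unpooled SE of the difference: √(0.18130564 + 1.68194961) = 1.3650.
Margin of error = t* · SE = 2.069 × 1.3650 = 2.8242.
x̄₁ − x̄₂ = 7.7 − 11.4 = -3.7000.
CI: -3.7000 ± 2.8242 = (-6.52, -0.88).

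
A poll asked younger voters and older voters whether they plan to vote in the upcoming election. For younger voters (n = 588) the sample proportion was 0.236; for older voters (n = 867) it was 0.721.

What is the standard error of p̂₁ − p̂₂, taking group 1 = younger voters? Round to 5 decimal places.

0.02321

The two standard errors are √(0.2360×0.7640/588) = 0.01751 and √(0.7210×0.2790/867) = 0.01523.
Because the samples are independent, SE_diff = √(0.01751² + 0.01523²) = 0.02321.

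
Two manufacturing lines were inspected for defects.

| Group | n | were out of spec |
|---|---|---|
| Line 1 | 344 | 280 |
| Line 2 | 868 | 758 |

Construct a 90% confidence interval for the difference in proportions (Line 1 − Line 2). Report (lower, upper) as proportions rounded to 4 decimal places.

Sample proportions: 280/344 = 0.8140, 758/868 = 0.8733.
Each SE is √(p̂(1−p̂)/n): √(0.8140·0.1860/344) = 0.02098 and √(0.8733·0.1267/868) = 0.01129.
SE(p̂₁ − p̂₂) = √(SE₁² + SE₂²) = √(0.0004401604 + 0.0001274641) = 0.02382, since the two samples are independent.
At 90% confidence z* = 1.645; margin = 1.645 × 0.02382 = 0.03918.
The difference is 0.8140 − 0.8733 = -0.0593, so the interval is -0.0593 ± 0.03918 = (-0.0985, -0.0201).

(-0.0985, -0.0201)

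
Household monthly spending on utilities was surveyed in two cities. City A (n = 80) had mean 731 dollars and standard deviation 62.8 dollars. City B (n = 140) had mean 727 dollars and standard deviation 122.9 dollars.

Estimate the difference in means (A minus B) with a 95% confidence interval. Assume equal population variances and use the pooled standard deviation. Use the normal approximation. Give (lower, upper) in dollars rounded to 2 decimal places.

(-24.89, 32.89)

s_p = √[((n₁−1)s₁² + (n₂−1)s₂²)/(n₁+n₂−2)] = √[(79·62.8² + 139·122.9²)/218] = 105.1665.
SE = 105.1665·√(1/80 + 1/140) = 14.7394.
With z* = 1.960, margin = 1.960 × 14.7394 = 28.8892.
x̄₁ − x̄₂ = 731 − 727 = 4.0000; interval 4.0000 ± 28.8892 = (-24.89, 32.89).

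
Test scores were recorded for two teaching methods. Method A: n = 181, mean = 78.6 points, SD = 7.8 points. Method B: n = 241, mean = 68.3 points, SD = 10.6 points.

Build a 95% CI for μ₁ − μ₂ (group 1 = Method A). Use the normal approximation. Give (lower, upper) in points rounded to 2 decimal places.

(8.54, 12.06)

SE₁ = s₁/√n₁ = 7.8/√181 = 0.5798; SE₂ = 10.6/√241 = 0.6828.
Independent samples, unequal variances: SE_diff = √(SE₁² + SE₂²) = √(0.33616804 + 0.46621584) = 0.8958.
z* = 1.960, so margin of error = 1.960 × 0.8958 = 1.7558.
Difference in means = 78.6 − 68.3 = 10.3000.
10.3000 ± 1.7558 → (8.54, 12.06).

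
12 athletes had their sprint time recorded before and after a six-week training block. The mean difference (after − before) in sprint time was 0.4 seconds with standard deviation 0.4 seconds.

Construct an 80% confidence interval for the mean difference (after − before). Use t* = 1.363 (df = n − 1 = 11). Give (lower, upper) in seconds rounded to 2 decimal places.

Paired design: SE = s_d/√n = 0.4/√12 = 0.1155.
t* = 1.363; margin of error = 1.363 × 0.1155 = 0.1574.
0.4 ± 0.1574 → (0.24, 0.56).

(0.24, 0.56)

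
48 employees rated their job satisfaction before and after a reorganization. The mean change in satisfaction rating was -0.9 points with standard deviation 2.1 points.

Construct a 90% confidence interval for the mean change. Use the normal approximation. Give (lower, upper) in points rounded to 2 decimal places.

This is a matched-pairs design, so SE = s_d/√n = 2.1/√48 = 0.3031.
Margin = 1.645 × 0.3031 = 0.4986; the interval is -0.9 ± 0.4986 = (-1.40, -0.40).

(-1.40, -0.40)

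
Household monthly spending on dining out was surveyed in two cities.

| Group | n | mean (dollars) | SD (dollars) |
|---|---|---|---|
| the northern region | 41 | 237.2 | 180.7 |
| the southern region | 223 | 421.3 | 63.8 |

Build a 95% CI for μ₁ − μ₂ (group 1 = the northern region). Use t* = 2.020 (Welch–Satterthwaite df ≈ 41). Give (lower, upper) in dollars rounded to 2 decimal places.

Standard errors of each mean: 180.7/√41 = 28.2206 and 63.8/√223 = 4.2724.
SE(x̄₁ − x̄₂) = √(28.2206² + 4.2724²) = 28.5422 for independent samples with unequal variances.
With t* = 2.020, the margin is 2.020 × 28.5422 = 57.6552.
x̄₁ − x̄₂ = 237.2 − 421.3 = -184.1000; the interval is -184.1000 ± 57.6552 = (-241.76, -126.44).

(-241.76, -126.44)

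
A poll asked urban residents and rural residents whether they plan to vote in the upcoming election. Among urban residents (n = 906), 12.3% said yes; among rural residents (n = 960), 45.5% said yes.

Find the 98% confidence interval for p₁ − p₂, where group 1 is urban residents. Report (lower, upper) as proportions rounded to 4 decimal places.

(-0.3772, -0.2868)

Each SE is √(p̂(1−p̂)/n): √(0.1230·0.8770/906) = 0.01091 and √(0.4550·0.5450/960) = 0.01607.
SE(p̂₁ − p̂₂) = √(SE₁² + SE₂²) = √(0.0001190281 + 0.0002582449) = 0.01942, since the two samples are independent.
At 98% confidence z* = 2.326; margin = 2.326 × 0.01942 = 0.04517.
The difference is 0.1230 − 0.4550 = -0.3320, so the interval is -0.3320 ± 0.04517 = (-0.3772, -0.2868).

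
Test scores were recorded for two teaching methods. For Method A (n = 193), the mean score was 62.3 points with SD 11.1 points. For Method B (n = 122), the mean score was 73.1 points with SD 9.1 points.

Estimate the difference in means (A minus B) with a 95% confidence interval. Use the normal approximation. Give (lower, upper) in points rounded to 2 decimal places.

SE₁ = s₁/√n₁ = 11.1/√193 = 0.7990; SE₂ = 9.1/√122 = 0.8239.
Independent samples, unequal variances: SE_diff = √(SE₁² + SE₂²) = √(0.638401 + 0.67881121) = 1.1477.
z* = 1.960, so margin of error = 1.960 × 1.1477 = 2.2495.
Difference in means = 62.3 − 73.1 = -10.8000.
-10.8000 ± 2.2495 → (-13.05, -8.55).

(-13.05, -8.55)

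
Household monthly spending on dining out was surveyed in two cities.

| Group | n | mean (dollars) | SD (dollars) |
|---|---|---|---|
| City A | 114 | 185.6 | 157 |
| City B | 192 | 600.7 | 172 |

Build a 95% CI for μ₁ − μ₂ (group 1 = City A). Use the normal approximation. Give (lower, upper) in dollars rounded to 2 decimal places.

SE₁ = s₁/√n₁ = 157/√114 = 14.7044; SE₂ = 172/√192 = 12.4130.
Independent samples, unequal variances: SE_diff = √(SE₁² + SE₂²) = √(216.21937936 + 154.082569) = 19.2432.
z* = 1.960, so margin of error = 1.960 × 19.2432 = 37.7167.
Difference in means = 185.6 − 600.7 = -415.1000.
-415.1000 ± 37.7167 → (-452.82, -377.38).

(-452.82, -377.38)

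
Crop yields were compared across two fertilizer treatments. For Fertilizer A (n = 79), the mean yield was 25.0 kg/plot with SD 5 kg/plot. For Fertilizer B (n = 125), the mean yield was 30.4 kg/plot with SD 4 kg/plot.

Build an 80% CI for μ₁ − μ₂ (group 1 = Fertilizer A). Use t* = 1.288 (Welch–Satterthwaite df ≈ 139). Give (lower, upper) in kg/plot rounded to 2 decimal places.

Per-group SEs: s₁/√n₁ = 5/√79 = 0.5625, s₂/√n₂ = 4/√125 = 0.3578.
Unpooled SE of the difference: √(0.31640625 + 0.12802084) = 0.6667.
Margin of error = t* · SE = 1.288 × 0.6667 = 0.8587.
x̄₁ − x̄₂ = 25.0 − 30.4 = -5.4000.
CI: -5.4000 ± 0.8587 = (-6.26, -4.54).

(-6.26, -4.54)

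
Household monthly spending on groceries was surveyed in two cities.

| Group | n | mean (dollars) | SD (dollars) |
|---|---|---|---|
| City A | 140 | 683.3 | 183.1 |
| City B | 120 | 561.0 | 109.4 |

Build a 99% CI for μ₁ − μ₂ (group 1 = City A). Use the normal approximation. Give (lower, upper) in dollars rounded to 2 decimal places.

Per-group SEs: s₁/√n₁ = 183.1/√140 = 15.4748, s₂/√n₂ = 109.4/√120 = 9.9868.
Unpooled SE of the difference: √(239.46943504 + 99.73617424) = 18.4175.
Margin of error = z* · SE = 2.576 × 18.4175 = 47.4435.
x̄₁ − x̄₂ = 683.3 − 561.0 = 122.3000.
CI: 122.3000 ± 47.4435 = (74.86, 169.74).

(74.86, 169.74)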